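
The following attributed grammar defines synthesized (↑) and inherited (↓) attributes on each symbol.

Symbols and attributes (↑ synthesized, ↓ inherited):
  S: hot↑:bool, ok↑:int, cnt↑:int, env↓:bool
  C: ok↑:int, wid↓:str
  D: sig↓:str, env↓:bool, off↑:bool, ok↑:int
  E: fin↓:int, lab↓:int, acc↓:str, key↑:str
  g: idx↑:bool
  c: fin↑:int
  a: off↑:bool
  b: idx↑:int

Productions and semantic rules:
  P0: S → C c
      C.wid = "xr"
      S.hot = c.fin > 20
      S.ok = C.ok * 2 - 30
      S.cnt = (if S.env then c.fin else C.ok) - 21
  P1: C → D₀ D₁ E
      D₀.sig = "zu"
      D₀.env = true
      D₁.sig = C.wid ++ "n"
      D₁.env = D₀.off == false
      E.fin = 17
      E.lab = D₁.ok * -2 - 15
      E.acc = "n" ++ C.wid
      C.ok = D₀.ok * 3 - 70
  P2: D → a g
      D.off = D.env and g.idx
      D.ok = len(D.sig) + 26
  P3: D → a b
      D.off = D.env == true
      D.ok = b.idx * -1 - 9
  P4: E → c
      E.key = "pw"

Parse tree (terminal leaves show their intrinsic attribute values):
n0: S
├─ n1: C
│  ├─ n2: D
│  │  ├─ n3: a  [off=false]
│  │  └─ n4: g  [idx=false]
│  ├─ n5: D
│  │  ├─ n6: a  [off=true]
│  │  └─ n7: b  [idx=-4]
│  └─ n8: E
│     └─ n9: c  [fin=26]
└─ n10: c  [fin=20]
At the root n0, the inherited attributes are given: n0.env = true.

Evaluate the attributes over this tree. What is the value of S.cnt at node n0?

-1

1. n0.env = true  [given at root]
2. n1.wid = "xr"  ["xr"]
3. n2.sig = "zu"  ["zu"]
4. n2.env = true  [true]
5. n3.off = false  [terminal]
6. n4.idx = false  [terminal]
7. n2.off = false  [D.env and g.idx]
8. n2.ok = 28  [len(D.sig) + 26]
9. n5.sig = "xrn"  [C.wid ++ "n"]
10. n5.env = true  [D₀.off == false]
11. n6.off = true  [terminal]
12. n7.idx = -4  [terminal]
13. n5.off = true  [D.env == true]
14. n5.ok = -5  [b.idx * -1 - 9]
15. n8.fin = 17  [17]
16. n8.lab = -5  [D₁.ok * -2 - 15]
17. n8.acc = "nxr"  ["n" ++ C.wid]
18. n9.fin = 26  [terminal]
19. n8.key = "pw"  ["pw"]
20. n1.ok = 14  [D₀.ok * 3 - 70]
21. n10.fin = 20  [terminal]
22. n0.hot = false  [c.fin > 20]
23. n0.ok = -2  [C.ok * 2 - 30]
24. n0.cnt = -1  [(if S.env then c.fin else C.ok) - 21]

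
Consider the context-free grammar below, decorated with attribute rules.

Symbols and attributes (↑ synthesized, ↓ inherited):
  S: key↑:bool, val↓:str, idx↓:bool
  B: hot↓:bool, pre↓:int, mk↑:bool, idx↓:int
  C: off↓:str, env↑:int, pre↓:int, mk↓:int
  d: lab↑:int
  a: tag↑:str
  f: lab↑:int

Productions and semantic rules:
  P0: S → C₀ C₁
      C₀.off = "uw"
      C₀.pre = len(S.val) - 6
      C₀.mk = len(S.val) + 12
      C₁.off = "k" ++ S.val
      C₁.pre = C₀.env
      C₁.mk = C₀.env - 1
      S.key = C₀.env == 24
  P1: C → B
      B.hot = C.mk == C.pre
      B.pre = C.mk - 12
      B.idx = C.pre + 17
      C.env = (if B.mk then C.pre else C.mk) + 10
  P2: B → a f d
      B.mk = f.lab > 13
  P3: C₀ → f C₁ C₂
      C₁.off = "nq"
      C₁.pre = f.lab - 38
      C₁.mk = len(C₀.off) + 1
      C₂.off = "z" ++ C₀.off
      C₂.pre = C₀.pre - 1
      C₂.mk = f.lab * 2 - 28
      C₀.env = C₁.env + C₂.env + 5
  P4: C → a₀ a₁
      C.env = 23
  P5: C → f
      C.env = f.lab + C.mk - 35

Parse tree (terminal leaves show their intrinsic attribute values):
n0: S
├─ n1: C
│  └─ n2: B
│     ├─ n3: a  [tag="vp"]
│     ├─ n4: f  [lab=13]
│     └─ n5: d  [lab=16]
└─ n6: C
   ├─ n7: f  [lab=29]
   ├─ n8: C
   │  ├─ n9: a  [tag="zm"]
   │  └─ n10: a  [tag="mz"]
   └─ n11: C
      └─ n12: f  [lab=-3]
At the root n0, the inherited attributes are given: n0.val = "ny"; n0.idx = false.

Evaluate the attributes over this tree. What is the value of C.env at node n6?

1. n0.val = "ny"  [given at root]
2. n0.idx = false  [given at root]
3. n1.off = "uw"  ["uw"]
4. n1.pre = -4  [len(S.val) - 6]
5. n1.mk = 14  [len(S.val) + 12]
6. n2.hot = false  [C.mk == C.pre]
7. n2.pre = 2  [C.mk - 12]
8. n2.idx = 13  [C.pre + 17]
9. n3.tag = "vp"  [terminal]
10. n4.lab = 13  [terminal]
11. n5.lab = 16  [terminal]
12. n2.mk = false  [f.lab > 13]
13. n1.env = 24  [(if B.mk then C.pre else C.mk) + 10]
14. n6.off = "kny"  ["k" ++ S.val]
15. n6.pre = 24  [C₀.env]
16. n6.mk = 23  [C₀.env - 1]
17. n7.lab = 29  [terminal]
18. n8.off = "nq"  ["nq"]
19. n8.pre = -9  [f.lab - 38]
20. n8.mk = 4  [len(C₀.off) + 1]
21. n9.tag = "zm"  [terminal]
22. n10.tag = "mz"  [terminal]
23. n8.env = 23  [23]
24. n11.off = "zkny"  ["z" ++ C₀.off]
25. n11.pre = 23  [C₀.pre - 1]
26. n11.mk = 30  [f.lab * 2 - 28]
27. n12.lab = -3  [terminal]
28. n11.env = -8  [f.lab + C.mk - 35]
29. n6.env = 20  [C₁.env + C₂.env + 5]
30. n0.key = true  [C₀.env == 24]

20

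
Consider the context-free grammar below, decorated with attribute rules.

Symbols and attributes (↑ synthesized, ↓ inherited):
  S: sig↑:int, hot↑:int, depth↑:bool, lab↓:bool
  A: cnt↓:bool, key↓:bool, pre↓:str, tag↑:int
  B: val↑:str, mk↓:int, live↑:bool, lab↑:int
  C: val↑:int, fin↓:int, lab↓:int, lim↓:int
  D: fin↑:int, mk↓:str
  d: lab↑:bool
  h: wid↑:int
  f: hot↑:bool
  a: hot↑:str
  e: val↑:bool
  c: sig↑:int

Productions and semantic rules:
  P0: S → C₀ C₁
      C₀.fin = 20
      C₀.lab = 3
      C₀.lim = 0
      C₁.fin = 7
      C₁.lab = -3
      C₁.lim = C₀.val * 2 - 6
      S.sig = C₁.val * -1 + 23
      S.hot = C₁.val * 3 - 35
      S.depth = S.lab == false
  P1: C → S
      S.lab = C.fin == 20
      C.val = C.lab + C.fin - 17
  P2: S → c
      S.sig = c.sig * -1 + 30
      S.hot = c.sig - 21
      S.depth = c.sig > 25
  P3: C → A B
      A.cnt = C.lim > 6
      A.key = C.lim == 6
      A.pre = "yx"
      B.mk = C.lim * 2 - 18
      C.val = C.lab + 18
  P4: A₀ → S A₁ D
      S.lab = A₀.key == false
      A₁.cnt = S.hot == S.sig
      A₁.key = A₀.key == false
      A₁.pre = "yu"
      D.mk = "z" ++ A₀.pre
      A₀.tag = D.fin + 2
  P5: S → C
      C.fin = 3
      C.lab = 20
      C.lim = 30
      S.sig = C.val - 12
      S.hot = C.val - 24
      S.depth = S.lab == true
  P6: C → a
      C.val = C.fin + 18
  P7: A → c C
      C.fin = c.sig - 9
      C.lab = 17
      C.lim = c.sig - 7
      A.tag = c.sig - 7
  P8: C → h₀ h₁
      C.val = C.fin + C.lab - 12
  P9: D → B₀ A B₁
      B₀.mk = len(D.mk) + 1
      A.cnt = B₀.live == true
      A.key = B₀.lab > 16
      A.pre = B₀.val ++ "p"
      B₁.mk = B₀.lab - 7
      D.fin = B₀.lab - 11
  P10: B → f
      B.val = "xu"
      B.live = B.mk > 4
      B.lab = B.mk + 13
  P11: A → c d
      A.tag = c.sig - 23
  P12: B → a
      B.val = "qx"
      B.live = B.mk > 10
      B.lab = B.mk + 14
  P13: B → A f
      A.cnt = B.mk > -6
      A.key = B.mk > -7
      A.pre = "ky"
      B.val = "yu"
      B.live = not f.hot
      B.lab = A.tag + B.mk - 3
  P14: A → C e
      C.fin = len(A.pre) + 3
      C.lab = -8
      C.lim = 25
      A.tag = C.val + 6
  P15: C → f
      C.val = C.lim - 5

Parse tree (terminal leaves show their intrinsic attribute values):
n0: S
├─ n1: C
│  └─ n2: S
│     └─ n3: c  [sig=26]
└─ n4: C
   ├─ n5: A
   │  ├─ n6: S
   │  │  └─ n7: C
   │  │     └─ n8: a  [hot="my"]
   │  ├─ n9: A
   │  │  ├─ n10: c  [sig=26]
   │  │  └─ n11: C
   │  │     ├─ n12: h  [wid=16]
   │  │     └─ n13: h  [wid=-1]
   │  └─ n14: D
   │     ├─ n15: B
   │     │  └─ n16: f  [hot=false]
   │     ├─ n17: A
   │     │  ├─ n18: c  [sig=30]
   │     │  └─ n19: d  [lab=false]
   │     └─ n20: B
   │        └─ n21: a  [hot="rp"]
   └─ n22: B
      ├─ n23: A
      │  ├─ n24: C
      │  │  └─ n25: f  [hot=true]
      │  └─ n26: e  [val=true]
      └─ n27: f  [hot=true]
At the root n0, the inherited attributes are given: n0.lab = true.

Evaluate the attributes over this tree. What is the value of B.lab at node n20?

24

1. n0.lab = true  [given at root]
2. n1.fin = 20  [20]
3. n1.lab = 3  [3]
4. n1.lim = 0  [0]
5. n2.lab = true  [C.fin == 20]
6. n3.sig = 26  [terminal]
7. n2.sig = 4  [c.sig * -1 + 30]
8. n2.hot = 5  [c.sig - 21]
9. n2.depth = true  [c.sig > 25]
10. n1.val = 6  [C.lab + C.fin - 17]
11. n4.fin = 7  [7]
12. n4.lab = -3  [-3]
13. n4.lim = 6  [C₀.val * 2 - 6]
14. n5.cnt = false  [C.lim > 6]
15. n5.key = true  [C.lim == 6]
16. n5.pre = "yx"  ["yx"]
17. n6.lab = false  [A₀.key == false]
18. n7.fin = 3  [3]
19. n7.lab = 20  [20]
20. n7.lim = 30  [30]
21. n8.hot = "my"  [terminal]
22. n7.val = 21  [C.fin + 18]
23. n6.sig = 9  [C.val - 12]
24. n6.hot = -3  [C.val - 24]
25. n6.depth = false  [S.lab == true]
26. n9.cnt = false  [S.hot == S.sig]
27. n9.key = false  [A₀.key == false]
28. n9.pre = "yu"  ["yu"]
29. n10.sig = 26  [terminal]
30. n11.fin = 17  [c.sig - 9]
31. n11.lab = 17  [17]
32. n11.lim = 19  [c.sig - 7]
33. n12.wid = 16  [terminal]
34. n13.wid = -1  [terminal]
35. n11.val = 22  [C.fin + C.lab - 12]
36. n9.tag = 19  [c.sig - 7]
37. n14.mk = "zyx"  ["z" ++ A₀.pre]
38. n15.mk = 4  [len(D.mk) + 1]
39. n16.hot = false  [terminal]
40. n15.val = "xu"  ["xu"]
41. n15.live = false  [B.mk > 4]
42. n15.lab = 17  [B.mk + 13]
43. n17.cnt = false  [B₀.live == true]
44. n17.key = true  [B₀.lab > 16]
45. n17.pre = "xup"  [B₀.val ++ "p"]
46. n18.sig = 30  [terminal]
47. n19.lab = false  [terminal]
48. n17.tag = 7  [c.sig - 23]
49. n20.mk = 10  [B₀.lab - 7]
50. n21.hot = "rp"  [terminal]
51. n20.val = "qx"  ["qx"]
52. n20.live = false  [B.mk > 10]
53. n20.lab = 24  [B.mk + 14]
54. n14.fin = 6  [B₀.lab - 11]
55. n5.tag = 8  [D.fin + 2]
56. n22.mk = -6  [C.lim * 2 - 18]
57. n23.cnt = false  [B.mk > -6]
58. n23.key = true  [B.mk > -7]
59. n23.pre = "ky"  ["ky"]
60. n24.fin = 5  [len(A.pre) + 3]
61. n24.lab = -8  [-8]
62. n24.lim = 25  [25]
63. n25.hot = true  [terminal]
64. n24.val = 20  [C.lim - 5]
65. n26.val = true  [terminal]
66. n23.tag = 26  [C.val + 6]
67. n27.hot = true  [terminal]
68. n22.val = "yu"  ["yu"]
69. n22.live = false  [not f.hot]
70. n22.lab = 17  [A.tag + B.mk - 3]
71. n4.val = 15  [C.lab + 18]
72. n0.sig = 8  [C₁.val * -1 + 23]
73. n0.hot = 10  [C₁.val * 3 - 35]
74. n0.depth = false  [S.lab == false]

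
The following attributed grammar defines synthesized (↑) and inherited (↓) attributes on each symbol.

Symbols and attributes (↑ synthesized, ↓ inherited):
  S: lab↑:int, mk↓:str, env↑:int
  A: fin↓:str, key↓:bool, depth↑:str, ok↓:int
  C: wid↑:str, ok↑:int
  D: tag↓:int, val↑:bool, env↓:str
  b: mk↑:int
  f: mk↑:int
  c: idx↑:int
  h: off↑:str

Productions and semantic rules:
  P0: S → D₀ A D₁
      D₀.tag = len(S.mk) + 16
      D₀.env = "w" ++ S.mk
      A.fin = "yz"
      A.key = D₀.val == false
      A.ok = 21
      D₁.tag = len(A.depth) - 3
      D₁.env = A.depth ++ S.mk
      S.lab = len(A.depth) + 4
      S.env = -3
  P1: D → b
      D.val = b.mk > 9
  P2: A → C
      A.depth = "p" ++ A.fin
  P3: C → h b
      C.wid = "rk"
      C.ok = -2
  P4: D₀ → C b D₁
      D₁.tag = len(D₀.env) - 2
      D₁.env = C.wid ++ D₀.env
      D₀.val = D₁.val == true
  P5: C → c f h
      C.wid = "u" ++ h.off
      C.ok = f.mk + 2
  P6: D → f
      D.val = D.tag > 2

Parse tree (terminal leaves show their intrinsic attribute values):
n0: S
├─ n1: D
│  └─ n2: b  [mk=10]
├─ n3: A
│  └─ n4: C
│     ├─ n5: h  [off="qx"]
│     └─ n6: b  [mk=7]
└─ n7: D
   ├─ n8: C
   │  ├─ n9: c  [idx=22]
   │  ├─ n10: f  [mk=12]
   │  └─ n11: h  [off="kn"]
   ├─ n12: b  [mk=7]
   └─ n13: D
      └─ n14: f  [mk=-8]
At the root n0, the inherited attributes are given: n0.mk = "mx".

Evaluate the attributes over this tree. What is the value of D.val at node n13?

1. n0.mk = "mx"  [given at root]
2. n1.tag = 18  [len(S.mk) + 16]
3. n1.env = "wmx"  ["w" ++ S.mk]
4. n2.mk = 10  [terminal]
5. n1.val = true  [b.mk > 9]
6. n3.fin = "yz"  ["yz"]
7. n3.key = false  [D₀.val == false]
8. n3.ok = 21  [21]
9. n5.off = "qx"  [terminal]
10. n6.mk = 7  [terminal]
11. n4.wid = "rk"  ["rk"]
12. n4.ok = -2  [-2]
13. n3.depth = "pyz"  ["p" ++ A.fin]
14. n7.tag = 0  [len(A.depth) - 3]
15. n7.env = "pyzmx"  [A.depth ++ S.mk]
16. n9.idx = 22  [terminal]
17. n10.mk = 12  [terminal]
18. n11.off = "kn"  [terminal]
19. n8.wid = "ukn"  ["u" ++ h.off]
20. n8.ok = 14  [f.mk + 2]
21. n12.mk = 7  [terminal]
22. n13.tag = 3  [len(D₀.env) - 2]
23. n13.env = "uknpyzmx"  [C.wid ++ D₀.env]
24. n14.mk = -8  [terminal]
25. n13.val = true  [D.tag > 2]
26. n7.val = true  [D₁.val == true]
27. n0.lab = 7  [len(A.depth) + 4]
28. n0.env = -3  [-3]

true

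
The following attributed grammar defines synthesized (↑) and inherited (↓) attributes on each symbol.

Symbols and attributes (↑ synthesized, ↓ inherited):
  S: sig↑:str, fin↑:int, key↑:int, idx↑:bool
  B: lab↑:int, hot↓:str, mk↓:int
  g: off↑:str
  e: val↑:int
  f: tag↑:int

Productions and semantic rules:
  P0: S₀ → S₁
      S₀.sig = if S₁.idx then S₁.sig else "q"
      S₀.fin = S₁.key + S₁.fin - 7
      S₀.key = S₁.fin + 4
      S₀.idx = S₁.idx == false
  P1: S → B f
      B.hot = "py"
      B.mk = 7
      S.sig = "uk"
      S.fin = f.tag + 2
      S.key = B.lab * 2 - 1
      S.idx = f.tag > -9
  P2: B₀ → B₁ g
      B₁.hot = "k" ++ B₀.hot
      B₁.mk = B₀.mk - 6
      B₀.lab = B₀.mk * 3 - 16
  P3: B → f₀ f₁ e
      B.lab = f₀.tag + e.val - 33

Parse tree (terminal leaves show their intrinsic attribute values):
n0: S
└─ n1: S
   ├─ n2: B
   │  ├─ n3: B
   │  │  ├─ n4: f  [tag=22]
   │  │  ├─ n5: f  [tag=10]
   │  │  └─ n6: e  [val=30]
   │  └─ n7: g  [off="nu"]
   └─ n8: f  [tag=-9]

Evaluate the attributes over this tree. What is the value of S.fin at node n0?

1. n2.hot = "py"  ["py"]
2. n2.mk = 7  [7]
3. n3.hot = "kpy"  ["k" ++ B₀.hot]
4. n3.mk = 1  [B₀.mk - 6]
5. n4.tag = 22  [terminal]
6. n5.tag = 10  [terminal]
7. n6.val = 30  [terminal]
8. n3.lab = 19  [f₀.tag + e.val - 33]
9. n7.off = "nu"  [terminal]
10. n2.lab = 5  [B₀.mk * 3 - 16]
11. n8.tag = -9  [terminal]
12. n1.sig = "uk"  ["uk"]
13. n1.fin = -7  [f.tag + 2]
14. n1.key = 9  [B.lab * 2 - 1]
15. n1.idx = false  [f.tag > -9]
16. n0.sig = "q"  [if S₁.idx then S₁.sig else "q"]
17. n0.fin = -5  [S₁.key + S₁.fin - 7]
18. n0.key = -3  [S₁.fin + 4]
19. n0.idx = true  [S₁.idx == false]

-5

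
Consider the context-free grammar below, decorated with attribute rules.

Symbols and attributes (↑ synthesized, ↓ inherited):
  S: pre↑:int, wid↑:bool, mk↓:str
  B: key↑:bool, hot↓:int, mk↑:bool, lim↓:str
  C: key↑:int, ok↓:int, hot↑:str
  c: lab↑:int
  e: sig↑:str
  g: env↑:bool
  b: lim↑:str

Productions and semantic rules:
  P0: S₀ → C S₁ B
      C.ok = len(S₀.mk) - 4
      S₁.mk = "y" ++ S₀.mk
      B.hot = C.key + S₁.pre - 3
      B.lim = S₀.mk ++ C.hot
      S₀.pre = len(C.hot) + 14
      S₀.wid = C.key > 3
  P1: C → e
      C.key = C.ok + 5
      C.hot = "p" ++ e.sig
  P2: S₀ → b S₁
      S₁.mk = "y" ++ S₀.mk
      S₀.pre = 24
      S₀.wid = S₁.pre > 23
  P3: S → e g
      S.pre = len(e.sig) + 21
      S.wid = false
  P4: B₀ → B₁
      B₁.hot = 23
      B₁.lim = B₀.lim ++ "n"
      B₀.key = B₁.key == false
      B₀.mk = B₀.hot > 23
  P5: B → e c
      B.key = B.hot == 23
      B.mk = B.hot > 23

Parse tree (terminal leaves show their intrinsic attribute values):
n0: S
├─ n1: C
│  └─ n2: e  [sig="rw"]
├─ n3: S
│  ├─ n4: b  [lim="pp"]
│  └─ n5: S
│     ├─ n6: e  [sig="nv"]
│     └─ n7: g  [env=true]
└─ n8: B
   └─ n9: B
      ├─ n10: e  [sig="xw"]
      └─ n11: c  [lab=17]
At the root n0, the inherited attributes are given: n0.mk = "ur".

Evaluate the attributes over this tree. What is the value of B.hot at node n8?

24

1. n0.mk = "ur"  [given at root]
2. n1.ok = -2  [len(S₀.mk) - 4]
3. n2.sig = "rw"  [terminal]
4. n1.key = 3  [C.ok + 5]
5. n1.hot = "prw"  ["p" ++ e.sig]
6. n3.mk = "yur"  ["y" ++ S₀.mk]
7. n4.lim = "pp"  [terminal]
8. n5.mk = "yyur"  ["y" ++ S₀.mk]
9. n6.sig = "nv"  [terminal]
10. n7.env = true  [terminal]
11. n5.pre = 23  [len(e.sig) + 21]
12. n5.wid = false  [false]
13. n3.pre = 24  [24]
14. n3.wid = false  [S₁.pre > 23]
15. n8.hot = 24  [C.key + S₁.pre - 3]
16. n8.lim = "urprw"  [S₀.mk ++ C.hot]
17. n9.hot = 23  [23]
18. n9.lim = "urprwn"  [B₀.lim ++ "n"]
19. n10.sig = "xw"  [terminal]
20. n11.lab = 17  [terminal]
21. n9.key = true  [B.hot == 23]
22. n9.mk = false  [B.hot > 23]
23. n8.key = false  [B₁.key == false]
24. n8.mk = true  [B₀.hot > 23]
25. n0.pre = 17  [len(C.hot) + 14]
26. n0.wid = false  [C.key > 3]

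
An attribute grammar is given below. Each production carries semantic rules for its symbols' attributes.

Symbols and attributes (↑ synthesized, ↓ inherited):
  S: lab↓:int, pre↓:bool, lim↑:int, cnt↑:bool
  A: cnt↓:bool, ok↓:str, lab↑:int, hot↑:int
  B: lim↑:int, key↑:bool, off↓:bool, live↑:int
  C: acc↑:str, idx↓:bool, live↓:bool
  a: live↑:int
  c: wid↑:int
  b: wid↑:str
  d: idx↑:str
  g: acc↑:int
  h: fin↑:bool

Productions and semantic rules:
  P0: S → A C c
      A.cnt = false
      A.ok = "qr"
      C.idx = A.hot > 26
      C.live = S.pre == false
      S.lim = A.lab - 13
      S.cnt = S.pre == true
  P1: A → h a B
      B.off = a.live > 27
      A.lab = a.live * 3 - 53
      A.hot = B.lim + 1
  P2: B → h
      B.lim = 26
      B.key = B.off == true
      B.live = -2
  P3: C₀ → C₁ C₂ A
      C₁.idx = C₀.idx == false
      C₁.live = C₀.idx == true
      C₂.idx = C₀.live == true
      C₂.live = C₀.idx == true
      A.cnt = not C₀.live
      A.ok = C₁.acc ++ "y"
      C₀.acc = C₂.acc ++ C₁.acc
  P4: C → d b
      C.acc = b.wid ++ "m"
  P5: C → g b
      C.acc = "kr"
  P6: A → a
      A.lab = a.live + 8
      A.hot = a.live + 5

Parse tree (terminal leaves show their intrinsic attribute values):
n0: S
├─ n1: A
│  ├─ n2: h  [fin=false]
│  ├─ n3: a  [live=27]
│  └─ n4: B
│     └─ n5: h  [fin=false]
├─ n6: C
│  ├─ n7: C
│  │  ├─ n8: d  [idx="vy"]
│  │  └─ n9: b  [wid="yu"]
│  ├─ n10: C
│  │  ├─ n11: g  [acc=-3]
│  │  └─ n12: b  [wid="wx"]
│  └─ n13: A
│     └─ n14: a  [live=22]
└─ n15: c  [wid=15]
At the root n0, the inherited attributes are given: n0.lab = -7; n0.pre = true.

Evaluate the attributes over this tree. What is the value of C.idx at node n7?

1. n0.lab = -7  [given at root]
2. n0.pre = true  [given at root]
3. n1.cnt = false  [false]
4. n1.ok = "qr"  ["qr"]
5. n2.fin = false  [terminal]
6. n3.live = 27  [terminal]
7. n4.off = false  [a.live > 27]
8. n5.fin = false  [terminal]
9. n4.lim = 26  [26]
10. n4.key = false  [B.off == true]
11. n4.live = -2  [-2]
12. n1.lab = 28  [a.live * 3 - 53]
13. n1.hot = 27  [B.lim + 1]
14. n6.idx = true  [A.hot > 26]
15. n6.live = false  [S.pre == false]
16. n7.idx = false  [C₀.idx == false]
17. n7.live = true  [C₀.idx == true]
18. n8.idx = "vy"  [terminal]
19. n9.wid = "yu"  [terminal]
20. n7.acc = "yum"  [b.wid ++ "m"]
21. n10.idx = false  [C₀.live == true]
22. n10.live = true  [C₀.idx == true]
23. n11.acc = -3  [terminal]
24. n12.wid = "wx"  [terminal]
25. n10.acc = "kr"  ["kr"]
26. n13.cnt = true  [not C₀.live]
27. n13.ok = "yumy"  [C₁.acc ++ "y"]
28. n14.live = 22  [terminal]
29. n13.lab = 30  [a.live + 8]
30. n13.hot = 27  [a.live + 5]
31. n6.acc = "kryum"  [C₂.acc ++ C₁.acc]
32. n15.wid = 15  [terminal]
33. n0.lim = 15  [A.lab - 13]
34. n0.cnt = true  [S.pre == true]

false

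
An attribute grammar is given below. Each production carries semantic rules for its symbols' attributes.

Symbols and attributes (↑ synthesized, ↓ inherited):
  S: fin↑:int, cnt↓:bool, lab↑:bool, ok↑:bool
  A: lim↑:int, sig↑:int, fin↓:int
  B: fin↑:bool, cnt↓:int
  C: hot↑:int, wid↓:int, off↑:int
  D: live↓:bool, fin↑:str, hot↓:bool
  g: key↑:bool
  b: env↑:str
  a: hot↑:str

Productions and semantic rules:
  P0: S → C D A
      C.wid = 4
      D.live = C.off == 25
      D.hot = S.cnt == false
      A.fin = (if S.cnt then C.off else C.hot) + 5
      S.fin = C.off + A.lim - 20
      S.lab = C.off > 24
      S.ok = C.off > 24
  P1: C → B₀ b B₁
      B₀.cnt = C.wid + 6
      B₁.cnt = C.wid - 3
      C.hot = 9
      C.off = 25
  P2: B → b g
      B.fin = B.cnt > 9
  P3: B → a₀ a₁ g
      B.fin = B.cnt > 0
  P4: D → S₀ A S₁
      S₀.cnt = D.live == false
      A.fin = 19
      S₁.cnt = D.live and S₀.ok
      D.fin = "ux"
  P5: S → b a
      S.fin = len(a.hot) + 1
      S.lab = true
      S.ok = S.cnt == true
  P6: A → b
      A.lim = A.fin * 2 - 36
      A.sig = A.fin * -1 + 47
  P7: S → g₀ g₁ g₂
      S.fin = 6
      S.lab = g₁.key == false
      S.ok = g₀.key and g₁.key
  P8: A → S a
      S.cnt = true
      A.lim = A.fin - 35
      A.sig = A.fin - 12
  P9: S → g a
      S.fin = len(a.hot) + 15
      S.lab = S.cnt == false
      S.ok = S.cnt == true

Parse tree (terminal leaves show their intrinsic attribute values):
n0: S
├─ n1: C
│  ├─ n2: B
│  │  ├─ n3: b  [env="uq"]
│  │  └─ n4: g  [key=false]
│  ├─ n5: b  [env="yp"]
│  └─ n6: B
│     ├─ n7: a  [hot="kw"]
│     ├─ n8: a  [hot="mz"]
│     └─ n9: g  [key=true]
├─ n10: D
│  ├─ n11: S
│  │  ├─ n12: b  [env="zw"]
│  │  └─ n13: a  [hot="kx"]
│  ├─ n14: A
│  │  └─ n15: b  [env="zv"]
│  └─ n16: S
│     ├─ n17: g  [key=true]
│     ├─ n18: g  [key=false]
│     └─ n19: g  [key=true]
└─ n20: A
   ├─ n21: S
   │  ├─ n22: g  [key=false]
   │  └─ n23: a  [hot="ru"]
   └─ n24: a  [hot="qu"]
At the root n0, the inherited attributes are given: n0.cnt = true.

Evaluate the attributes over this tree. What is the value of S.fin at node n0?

0

1. n0.cnt = true  [given at root]
2. n1.wid = 4  [4]
3. n2.cnt = 10  [C.wid + 6]
4. n3.env = "uq"  [terminal]
5. n4.key = false  [terminal]
6. n2.fin = true  [B.cnt > 9]
7. n5.env = "yp"  [terminal]
8. n6.cnt = 1  [C.wid - 3]
9. n7.hot = "kw"  [terminal]
10. n8.hot = "mz"  [terminal]
11. n9.key = true  [terminal]
12. n6.fin = true  [B.cnt > 0]
13. n1.hot = 9  [9]
14. n1.off = 25  [25]
15. n10.live = true  [C.off == 25]
16. n10.hot = false  [S.cnt == false]
17. n11.cnt = false  [D.live == false]
18. n12.env = "zw"  [terminal]
19. n13.hot = "kx"  [terminal]
20. n11.fin = 3  [len(a.hot) + 1]
21. n11.lab = true  [true]
22. n11.ok = false  [S.cnt == true]
23. n14.fin = 19  [19]
24. n15.env = "zv"  [terminal]
25. n14.lim = 2  [A.fin * 2 - 36]
26. n14.sig = 28  [A.fin * -1 + 47]
27. n16.cnt = false  [D.live and S₀.ok]
28. n17.key = true  [terminal]
29. n18.key = false  [terminal]
30. n19.key = true  [terminal]
31. n16.fin = 6  [6]
32. n16.lab = true  [g₁.key == false]
33. n16.ok = false  [g₀.key and g₁.key]
34. n10.fin = "ux"  ["ux"]
35. n20.fin = 30  [(if S.cnt then C.off else C.hot) + 5]
36. n21.cnt = true  [true]
37. n22.key = false  [terminal]
38. n23.hot = "ru"  [terminal]
39. n21.fin = 17  [len(a.hot) + 15]
40. n21.lab = false  [S.cnt == false]
41. n21.ok = true  [S.cnt == true]
42. n24.hot = "qu"  [terminal]
43. n20.lim = -5  [A.fin - 35]
44. n20.sig = 18  [A.fin - 12]
45. n0.fin = 0  [C.off + A.lim - 20]
46. n0.lab = true  [C.off > 24]
47. n0.ok = true  [C.off > 24]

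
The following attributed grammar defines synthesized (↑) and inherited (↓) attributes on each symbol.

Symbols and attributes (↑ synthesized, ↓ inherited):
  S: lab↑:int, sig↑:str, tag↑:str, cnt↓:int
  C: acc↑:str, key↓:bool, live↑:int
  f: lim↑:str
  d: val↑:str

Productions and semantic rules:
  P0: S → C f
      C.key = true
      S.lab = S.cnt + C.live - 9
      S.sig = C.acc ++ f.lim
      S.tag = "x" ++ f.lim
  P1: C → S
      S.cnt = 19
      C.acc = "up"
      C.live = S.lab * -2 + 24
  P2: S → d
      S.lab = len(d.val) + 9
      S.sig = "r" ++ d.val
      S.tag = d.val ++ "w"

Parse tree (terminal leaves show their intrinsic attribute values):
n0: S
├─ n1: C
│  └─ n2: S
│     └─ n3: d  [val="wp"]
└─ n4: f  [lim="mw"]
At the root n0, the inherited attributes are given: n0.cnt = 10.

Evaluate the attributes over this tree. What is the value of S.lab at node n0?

1. n0.cnt = 10  [given at root]
2. n1.key = true  [true]
3. n2.cnt = 19  [19]
4. n3.val = "wp"  [terminal]
5. n2.lab = 11  [len(d.val) + 9]
6. n2.sig = "rwp"  ["r" ++ d.val]
7. n2.tag = "wpw"  [d.val ++ "w"]
8. n1.acc = "up"  ["up"]
9. n1.live = 2  [S.lab * -2 + 24]
10. n4.lim = "mw"  [terminal]
11. n0.lab = 3  [S.cnt + C.live - 9]
12. n0.sig = "upmw"  [C.acc ++ f.lim]
13. n0.tag = "xmw"  ["x" ++ f.lim]

3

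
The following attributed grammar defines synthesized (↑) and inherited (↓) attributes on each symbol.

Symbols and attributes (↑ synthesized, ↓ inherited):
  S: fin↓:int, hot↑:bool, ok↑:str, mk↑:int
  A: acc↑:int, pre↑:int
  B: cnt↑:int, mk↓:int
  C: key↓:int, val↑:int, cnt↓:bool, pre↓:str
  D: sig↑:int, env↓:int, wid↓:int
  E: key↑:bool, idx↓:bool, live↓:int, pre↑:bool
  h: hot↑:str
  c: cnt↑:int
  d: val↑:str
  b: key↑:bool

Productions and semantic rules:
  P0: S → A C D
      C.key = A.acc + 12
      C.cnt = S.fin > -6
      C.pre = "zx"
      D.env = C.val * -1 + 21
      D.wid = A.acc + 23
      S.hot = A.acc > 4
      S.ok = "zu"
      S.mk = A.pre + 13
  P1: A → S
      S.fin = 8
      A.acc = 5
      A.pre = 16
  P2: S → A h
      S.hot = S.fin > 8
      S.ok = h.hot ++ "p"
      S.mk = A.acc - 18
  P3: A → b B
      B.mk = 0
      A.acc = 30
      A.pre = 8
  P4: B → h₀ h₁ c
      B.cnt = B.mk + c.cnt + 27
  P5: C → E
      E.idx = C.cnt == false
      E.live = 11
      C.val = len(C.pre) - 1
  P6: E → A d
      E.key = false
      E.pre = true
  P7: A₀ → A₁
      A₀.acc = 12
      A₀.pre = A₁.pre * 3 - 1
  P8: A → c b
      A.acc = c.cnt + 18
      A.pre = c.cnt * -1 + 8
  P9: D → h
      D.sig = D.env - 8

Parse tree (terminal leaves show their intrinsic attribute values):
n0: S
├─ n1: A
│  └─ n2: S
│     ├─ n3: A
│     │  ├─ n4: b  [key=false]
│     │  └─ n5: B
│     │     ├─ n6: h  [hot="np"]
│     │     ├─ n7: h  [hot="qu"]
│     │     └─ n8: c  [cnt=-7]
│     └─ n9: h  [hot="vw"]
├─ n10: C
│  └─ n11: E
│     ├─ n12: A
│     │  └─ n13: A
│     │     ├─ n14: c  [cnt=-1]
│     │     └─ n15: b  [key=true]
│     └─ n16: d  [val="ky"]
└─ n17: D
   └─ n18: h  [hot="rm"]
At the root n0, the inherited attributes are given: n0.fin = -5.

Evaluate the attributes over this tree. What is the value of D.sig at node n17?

1. n0.fin = -5  [given at root]
2. n2.fin = 8  [8]
3. n4.key = false  [terminal]
4. n5.mk = 0  [0]
5. n6.hot = "np"  [terminal]
6. n7.hot = "qu"  [terminal]
7. n8.cnt = -7  [terminal]
8. n5.cnt = 20  [B.mk + c.cnt + 27]
9. n3.acc = 30  [30]
10. n3.pre = 8  [8]
11. n9.hot = "vw"  [terminal]
12. n2.hot = false  [S.fin > 8]
13. n2.ok = "vwp"  [h.hot ++ "p"]
14. n2.mk = 12  [A.acc - 18]
15. n1.acc = 5  [5]
16. n1.pre = 16  [16]
17. n10.key = 17  [A.acc + 12]
18. n10.cnt = true  [S.fin > -6]
19. n10.pre = "zx"  ["zx"]
20. n11.idx = false  [C.cnt == false]
21. n11.live = 11  [11]
22. n14.cnt = -1  [terminal]
23. n15.key = true  [terminal]
24. n13.acc = 17  [c.cnt + 18]
25. n13.pre = 9  [c.cnt * -1 + 8]
26. n12.acc = 12  [12]
27. n12.pre = 26  [A₁.pre * 3 - 1]
28. n16.val = "ky"  [terminal]
29. n11.key = false  [false]
30. n11.pre = true  [true]
31. n10.val = 1  [len(C.pre) - 1]
32. n17.env = 20  [C.val * -1 + 21]
33. n17.wid = 28  [A.acc + 23]
34. n18.hot = "rm"  [terminal]
35. n17.sig = 12  [D.env - 8]
36. n0.hot = true  [A.acc > 4]
37. n0.ok = "zu"  ["zu"]
38. n0.mk = 29  [A.pre + 13]

12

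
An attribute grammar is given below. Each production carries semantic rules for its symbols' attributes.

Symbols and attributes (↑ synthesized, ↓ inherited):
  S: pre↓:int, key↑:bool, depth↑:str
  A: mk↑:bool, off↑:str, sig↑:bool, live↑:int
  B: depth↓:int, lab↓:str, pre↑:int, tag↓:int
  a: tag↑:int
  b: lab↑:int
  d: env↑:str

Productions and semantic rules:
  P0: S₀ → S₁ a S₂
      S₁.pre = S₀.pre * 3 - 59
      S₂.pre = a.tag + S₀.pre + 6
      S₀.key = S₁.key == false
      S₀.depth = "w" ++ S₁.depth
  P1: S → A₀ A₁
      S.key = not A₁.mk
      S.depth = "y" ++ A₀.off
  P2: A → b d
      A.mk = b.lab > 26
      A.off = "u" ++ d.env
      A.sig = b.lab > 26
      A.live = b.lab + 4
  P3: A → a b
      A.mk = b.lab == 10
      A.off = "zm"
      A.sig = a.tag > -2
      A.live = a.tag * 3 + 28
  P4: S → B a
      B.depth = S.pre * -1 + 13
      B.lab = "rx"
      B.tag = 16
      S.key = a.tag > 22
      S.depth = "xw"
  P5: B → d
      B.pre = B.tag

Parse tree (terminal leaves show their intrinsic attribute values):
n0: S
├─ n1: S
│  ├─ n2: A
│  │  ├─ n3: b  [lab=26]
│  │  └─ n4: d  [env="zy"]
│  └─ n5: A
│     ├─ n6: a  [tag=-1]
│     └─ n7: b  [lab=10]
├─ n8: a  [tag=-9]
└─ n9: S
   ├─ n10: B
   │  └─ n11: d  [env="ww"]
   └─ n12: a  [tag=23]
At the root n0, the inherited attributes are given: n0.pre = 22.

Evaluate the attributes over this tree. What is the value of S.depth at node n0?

"wyuzy"

1. n0.pre = 22  [given at root]
2. n1.pre = 7  [S₀.pre * 3 - 59]
3. n3.lab = 26  [terminal]
4. n4.env = "zy"  [terminal]
5. n2.mk = false  [b.lab > 26]
6. n2.off = "uzy"  ["u" ++ d.env]
7. n2.sig = false  [b.lab > 26]
8. n2.live = 30  [b.lab + 4]
9. n6.tag = -1  [terminal]
10. n7.lab = 10  [terminal]
11. n5.mk = true  [b.lab == 10]
12. n5.off = "zm"  ["zm"]
13. n5.sig = true  [a.tag > -2]
14. n5.live = 25  [a.tag * 3 + 28]
15. n1.key = false  [not A₁.mk]
16. n1.depth = "yuzy"  ["y" ++ A₀.off]
17. n8.tag = -9  [terminal]
18. n9.pre = 19  [a.tag + S₀.pre + 6]
19. n10.depth = -6  [S.pre * -1 + 13]
20. n10.lab = "rx"  ["rx"]
21. n10.tag = 16  [16]
22. n11.env = "ww"  [terminal]
23. n10.pre = 16  [B.tag]
24. n12.tag = 23  [terminal]
25. n9.key = true  [a.tag > 22]
26. n9.depth = "xw"  ["xw"]
27. n0.key = true  [S₁.key == false]
28. n0.depth = "wyuzy"  ["w" ++ S₁.depth]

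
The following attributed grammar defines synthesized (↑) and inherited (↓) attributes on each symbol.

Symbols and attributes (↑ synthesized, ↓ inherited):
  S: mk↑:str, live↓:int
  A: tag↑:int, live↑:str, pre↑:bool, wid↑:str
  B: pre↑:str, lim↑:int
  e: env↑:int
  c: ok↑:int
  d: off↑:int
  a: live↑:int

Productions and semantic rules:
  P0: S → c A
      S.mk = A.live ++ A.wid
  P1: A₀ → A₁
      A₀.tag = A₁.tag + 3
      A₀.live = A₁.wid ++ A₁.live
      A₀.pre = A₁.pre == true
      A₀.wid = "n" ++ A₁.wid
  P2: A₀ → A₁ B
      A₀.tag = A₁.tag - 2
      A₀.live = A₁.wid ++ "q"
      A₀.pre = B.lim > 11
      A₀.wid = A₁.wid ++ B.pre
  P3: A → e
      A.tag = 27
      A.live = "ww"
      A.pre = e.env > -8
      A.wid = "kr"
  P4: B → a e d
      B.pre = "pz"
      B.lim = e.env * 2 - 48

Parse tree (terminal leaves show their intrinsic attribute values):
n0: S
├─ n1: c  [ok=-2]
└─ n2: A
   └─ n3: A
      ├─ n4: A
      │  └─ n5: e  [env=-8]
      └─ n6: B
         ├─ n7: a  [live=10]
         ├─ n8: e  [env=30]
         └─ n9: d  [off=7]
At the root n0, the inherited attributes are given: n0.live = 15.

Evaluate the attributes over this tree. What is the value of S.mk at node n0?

"krpzkrqnkrpz"

1. n0.live = 15  [given at root]
2. n1.ok = -2  [terminal]
3. n5.env = -8  [terminal]
4. n4.tag = 27  [27]
5. n4.live = "ww"  ["ww"]
6. n4.pre = false  [e.env > -8]
7. n4.wid = "kr"  ["kr"]
8. n7.live = 10  [terminal]
9. n8.env = 30  [terminal]
10. n9.off = 7  [terminal]
11. n6.pre = "pz"  ["pz"]
12. n6.lim = 12  [e.env * 2 - 48]
13. n3.tag = 25  [A₁.tag - 2]
14. n3.live = "krq"  [A₁.wid ++ "q"]
15. n3.pre = true  [B.lim > 11]
16. n3.wid = "krpz"  [A₁.wid ++ B.pre]
17. n2.tag = 28  [A₁.tag + 3]
18. n2.live = "krpzkrq"  [A₁.wid ++ A₁.live]
19. n2.pre = true  [A₁.pre == true]
20. n2.wid = "nkrpz"  ["n" ++ A₁.wid]
21. n0.mk = "krpzkrqnkrpz"  [A.live ++ A.wid]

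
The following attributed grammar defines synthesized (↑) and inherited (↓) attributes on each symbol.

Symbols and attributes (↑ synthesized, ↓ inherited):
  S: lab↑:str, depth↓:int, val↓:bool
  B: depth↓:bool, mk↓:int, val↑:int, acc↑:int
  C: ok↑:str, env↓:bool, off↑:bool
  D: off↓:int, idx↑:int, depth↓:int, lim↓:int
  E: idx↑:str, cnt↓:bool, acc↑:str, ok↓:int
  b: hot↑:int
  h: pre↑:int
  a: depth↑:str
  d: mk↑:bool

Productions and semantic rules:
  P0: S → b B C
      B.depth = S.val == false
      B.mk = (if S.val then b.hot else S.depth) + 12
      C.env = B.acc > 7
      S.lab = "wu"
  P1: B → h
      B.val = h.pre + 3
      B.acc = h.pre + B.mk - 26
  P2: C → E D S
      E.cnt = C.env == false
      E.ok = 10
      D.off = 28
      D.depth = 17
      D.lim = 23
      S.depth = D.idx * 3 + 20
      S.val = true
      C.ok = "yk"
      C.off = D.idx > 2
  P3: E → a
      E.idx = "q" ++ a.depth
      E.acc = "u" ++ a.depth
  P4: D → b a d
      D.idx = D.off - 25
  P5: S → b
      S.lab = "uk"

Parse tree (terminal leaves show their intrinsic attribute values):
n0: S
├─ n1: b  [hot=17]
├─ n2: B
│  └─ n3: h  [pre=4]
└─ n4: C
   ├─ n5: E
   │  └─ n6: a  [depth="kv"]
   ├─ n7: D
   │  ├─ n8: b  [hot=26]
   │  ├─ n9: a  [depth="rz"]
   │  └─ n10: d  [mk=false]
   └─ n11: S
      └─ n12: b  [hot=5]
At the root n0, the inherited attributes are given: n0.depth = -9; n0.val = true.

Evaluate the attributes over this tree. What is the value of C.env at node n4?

1. n0.depth = -9  [given at root]
2. n0.val = true  [given at root]
3. n1.hot = 17  [terminal]
4. n2.depth = false  [S.val == false]
5. n2.mk = 29  [(if S.val then b.hot else S.depth) + 12]
6. n3.pre = 4  [terminal]
7. n2.val = 7  [h.pre + 3]
8. n2.acc = 7  [h.pre + B.mk - 26]
9. n4.env = false  [B.acc > 7]
10. n5.cnt = true  [C.env == false]
11. n5.ok = 10  [10]
12. n6.depth = "kv"  [terminal]
13. n5.idx = "qkv"  ["q" ++ a.depth]
14. n5.acc = "ukv"  ["u" ++ a.depth]
15. n7.off = 28  [28]
16. n7.depth = 17  [17]
17. n7.lim = 23  [23]
18. n8.hot = 26  [terminal]
19. n9.depth = "rz"  [terminal]
20. n10.mk = false  [terminal]
21. n7.idx = 3  [D.off - 25]
22. n11.depth = 29  [D.idx * 3 + 20]
23. n11.val = true  [true]
24. n12.hot = 5  [terminal]
25. n11.lab = "uk"  ["uk"]
26. n4.ok = "yk"  ["yk"]
27. n4.off = true  [D.idx > 2]
28. n0.lab = "wu"  ["wu"]

false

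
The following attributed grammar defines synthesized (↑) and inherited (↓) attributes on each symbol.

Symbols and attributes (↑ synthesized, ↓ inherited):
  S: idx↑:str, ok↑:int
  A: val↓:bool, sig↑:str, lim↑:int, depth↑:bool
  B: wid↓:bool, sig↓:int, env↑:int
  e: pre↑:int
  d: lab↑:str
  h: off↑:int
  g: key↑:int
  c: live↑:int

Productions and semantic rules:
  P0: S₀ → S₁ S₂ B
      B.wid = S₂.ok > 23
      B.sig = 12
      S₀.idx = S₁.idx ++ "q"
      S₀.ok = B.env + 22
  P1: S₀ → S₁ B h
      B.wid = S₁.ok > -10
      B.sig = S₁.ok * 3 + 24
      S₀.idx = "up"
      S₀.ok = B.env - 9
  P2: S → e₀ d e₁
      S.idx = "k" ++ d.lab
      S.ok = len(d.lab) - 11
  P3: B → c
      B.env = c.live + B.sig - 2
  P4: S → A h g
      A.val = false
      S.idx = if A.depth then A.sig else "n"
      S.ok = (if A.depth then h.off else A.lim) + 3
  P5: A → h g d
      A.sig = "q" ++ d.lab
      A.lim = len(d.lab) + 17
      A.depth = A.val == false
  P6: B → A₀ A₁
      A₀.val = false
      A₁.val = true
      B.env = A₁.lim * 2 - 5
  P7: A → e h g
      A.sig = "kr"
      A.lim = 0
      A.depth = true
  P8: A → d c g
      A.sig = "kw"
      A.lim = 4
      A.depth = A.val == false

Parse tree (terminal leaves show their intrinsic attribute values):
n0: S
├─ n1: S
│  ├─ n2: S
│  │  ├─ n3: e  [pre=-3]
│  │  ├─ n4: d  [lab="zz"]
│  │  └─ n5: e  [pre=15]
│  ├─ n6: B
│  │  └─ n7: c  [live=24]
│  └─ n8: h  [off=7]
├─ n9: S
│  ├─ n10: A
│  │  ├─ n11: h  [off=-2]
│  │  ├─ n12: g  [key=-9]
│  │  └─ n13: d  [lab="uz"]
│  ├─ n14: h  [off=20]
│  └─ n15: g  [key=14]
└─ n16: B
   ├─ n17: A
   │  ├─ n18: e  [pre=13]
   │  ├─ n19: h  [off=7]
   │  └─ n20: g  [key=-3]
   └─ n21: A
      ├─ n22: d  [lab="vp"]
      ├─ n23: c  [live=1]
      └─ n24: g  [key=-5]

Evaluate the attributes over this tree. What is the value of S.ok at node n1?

10

1. n3.pre = -3  [terminal]
2. n4.lab = "zz"  [terminal]
3. n5.pre = 15  [terminal]
4. n2.idx = "kzz"  ["k" ++ d.lab]
5. n2.ok = -9  [len(d.lab) - 11]
6. n6.wid = true  [S₁.ok > -10]
7. n6.sig = -3  [S₁.ok * 3 + 24]
8. n7.live = 24  [terminal]
9. n6.env = 19  [c.live + B.sig - 2]
10. n8.off = 7  [terminal]
11. n1.idx = "up"  ["up"]
12. n1.ok = 10  [B.env - 9]
13. n10.val = false  [false]
14. n11.off = -2  [terminal]
15. n12.key = -9  [terminal]
16. n13.lab = "uz"  [terminal]
17. n10.sig = "quz"  ["q" ++ d.lab]
18. n10.lim = 19  [len(d.lab) + 17]
19. n10.depth = true  [A.val == false]
20. n14.off = 20  [terminal]
21. n15.key = 14  [terminal]
22. n9.idx = "quz"  [if A.depth then A.sig else "n"]
23. n9.ok = 23  [(if A.depth then h.off else A.lim) + 3]
24. n16.wid = false  [S₂.ok > 23]
25. n16.sig = 12  [12]
26. n17.val = false  [false]
27. n18.pre = 13  [terminal]
28. n19.off = 7  [terminal]
29. n20.key = -3  [terminal]
30. n17.sig = "kr"  ["kr"]
31. n17.lim = 0  [0]
32. n17.depth = true  [true]
33. n21.val = true  [true]
34. n22.lab = "vp"  [terminal]
35. n23.live = 1  [terminal]
36. n24.key = -5  [terminal]
37. n21.sig = "kw"  ["kw"]
38. n21.lim = 4  [4]
39. n21.depth = false  [A.val == false]
40. n16.env = 3  [A₁.lim * 2 - 5]
41. n0.idx = "upq"  [S₁.idx ++ "q"]
42. n0.ok = 25  [B.env + 22]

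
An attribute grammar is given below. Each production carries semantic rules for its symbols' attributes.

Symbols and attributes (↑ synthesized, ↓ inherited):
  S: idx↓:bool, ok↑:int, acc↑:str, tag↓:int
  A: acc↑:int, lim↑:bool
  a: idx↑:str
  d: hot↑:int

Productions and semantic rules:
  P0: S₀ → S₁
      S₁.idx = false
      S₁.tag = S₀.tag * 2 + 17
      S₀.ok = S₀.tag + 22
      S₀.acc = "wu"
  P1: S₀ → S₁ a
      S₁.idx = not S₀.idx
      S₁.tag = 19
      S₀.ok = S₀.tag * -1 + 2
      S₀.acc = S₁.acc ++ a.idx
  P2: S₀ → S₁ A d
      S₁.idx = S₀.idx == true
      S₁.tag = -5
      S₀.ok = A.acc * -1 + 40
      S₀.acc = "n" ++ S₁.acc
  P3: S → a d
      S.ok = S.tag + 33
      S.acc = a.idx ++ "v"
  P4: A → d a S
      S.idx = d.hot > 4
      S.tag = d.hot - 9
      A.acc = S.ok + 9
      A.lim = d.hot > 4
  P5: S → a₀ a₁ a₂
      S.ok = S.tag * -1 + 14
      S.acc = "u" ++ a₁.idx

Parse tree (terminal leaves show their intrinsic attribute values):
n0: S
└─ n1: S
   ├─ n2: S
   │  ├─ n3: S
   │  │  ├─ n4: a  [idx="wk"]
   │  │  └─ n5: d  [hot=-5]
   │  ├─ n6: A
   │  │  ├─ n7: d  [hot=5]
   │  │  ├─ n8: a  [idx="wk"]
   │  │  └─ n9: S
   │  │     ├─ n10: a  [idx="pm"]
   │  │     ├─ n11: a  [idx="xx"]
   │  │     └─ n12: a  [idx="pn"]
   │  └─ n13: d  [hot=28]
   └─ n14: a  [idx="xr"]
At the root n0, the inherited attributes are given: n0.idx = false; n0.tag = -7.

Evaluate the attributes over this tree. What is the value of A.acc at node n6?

27

1. n0.idx = false  [given at root]
2. n0.tag = -7  [given at root]
3. n1.idx = false  [false]
4. n1.tag = 3  [S₀.tag * 2 + 17]
5. n2.idx = true  [not S₀.idx]
6. n2.tag = 19  [19]
7. n3.idx = true  [S₀.idx == true]
8. n3.tag = -5  [-5]
9. n4.idx = "wk"  [terminal]
10. n5.hot = -5  [terminal]
11. n3.ok = 28  [S.tag + 33]
12. n3.acc = "wkv"  [a.idx ++ "v"]
13. n7.hot = 5  [terminal]
14. n8.idx = "wk"  [terminal]
15. n9.idx = true  [d.hot > 4]
16. n9.tag = -4  [d.hot - 9]
17. n10.idx = "pm"  [terminal]
18. n11.idx = "xx"  [terminal]
19. n12.idx = "pn"  [terminal]
20. n9.ok = 18  [S.tag * -1 + 14]
21. n9.acc = "uxx"  ["u" ++ a₁.idx]
22. n6.acc = 27  [S.ok + 9]
23. n6.lim = true  [d.hot > 4]
24. n13.hot = 28  [terminal]
25. n2.ok = 13  [A.acc * -1 + 40]
26. n2.acc = "nwkv"  ["n" ++ S₁.acc]
27. n14.idx = "xr"  [terminal]
28. n1.ok = -1  [S₀.tag * -1 + 2]
29. n1.acc = "nwkvxr"  [S₁.acc ++ a.idx]
30. n0.ok = 15  [S₀.tag + 22]
31. n0.acc = "wu"  ["wu"]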